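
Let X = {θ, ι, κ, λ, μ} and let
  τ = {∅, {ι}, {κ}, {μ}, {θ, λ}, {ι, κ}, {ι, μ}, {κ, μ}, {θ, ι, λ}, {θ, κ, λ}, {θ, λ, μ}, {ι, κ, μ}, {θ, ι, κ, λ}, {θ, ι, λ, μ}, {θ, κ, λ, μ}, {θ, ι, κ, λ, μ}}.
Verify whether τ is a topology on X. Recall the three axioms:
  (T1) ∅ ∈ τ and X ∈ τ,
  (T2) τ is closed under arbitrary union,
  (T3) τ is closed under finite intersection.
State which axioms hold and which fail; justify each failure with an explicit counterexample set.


τ IS a topology on X.

Axiom (T1): ∅ ∈ τ? Yes; X ∈ τ? Yes.
Axiom (T2/T3): check pairwise unions and intersections of members of τ.
All pairwise intersections and unions checked — each lies in τ. Therefore τ satisfies (T1), (T2), (T3): it IS a topology on X.


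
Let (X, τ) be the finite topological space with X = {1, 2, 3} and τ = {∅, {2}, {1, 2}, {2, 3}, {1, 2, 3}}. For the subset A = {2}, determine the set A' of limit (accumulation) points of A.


A' = {1, 3}

For each x ∈ X, list the open sets U ∈ τ with x ∈ U, then check whether U ∩ (A ∖ {x}) ≠ ∅ for every such U.
  x = 1: opens ∋ x are {1, 2}, {1, 2, 3}; each meets A ∖ {1}, so x IS a limit point.
  x = 2: open {2} ∋ x has {2} ∩ (A ∖ {2}) = ∅, so x is NOT a limit point.
  x = 3: opens ∋ x are {2, 3}, {1, 2, 3}; each meets A ∖ {3}, so x IS a limit point.
Collecting: A' = {1, 3}.


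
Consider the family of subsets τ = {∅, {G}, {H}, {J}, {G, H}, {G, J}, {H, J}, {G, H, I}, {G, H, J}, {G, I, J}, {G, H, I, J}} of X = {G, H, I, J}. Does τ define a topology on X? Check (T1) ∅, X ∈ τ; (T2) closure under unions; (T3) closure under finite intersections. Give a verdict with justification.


τ is NOT a topology on X.

Axiom (T1): ∅ ∈ τ? Yes; X ∈ τ? Yes.
Axiom (T2/T3): check pairwise unions and intersections of members of τ.
Counterexample for (T3): {G, H, I} ∩ {G, I, J} = {G, I} ∉ τ. Therefore τ is NOT a topology.


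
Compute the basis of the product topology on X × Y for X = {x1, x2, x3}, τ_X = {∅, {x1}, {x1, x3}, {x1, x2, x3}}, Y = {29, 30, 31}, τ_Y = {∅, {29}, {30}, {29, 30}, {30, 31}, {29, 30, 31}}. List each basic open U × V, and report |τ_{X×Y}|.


Basis B = {∅ × ∅, {x1} × {29}, {x1} × {30}, {x1} × {29, 30}, {x1, x3} × {29}, {x1} × {30, 31}, {x1, x3} × {30}, {x1} × {29, 30, 31}, {x1, x2, x3} × {29}, {x1, x2, x3} × {30}, {x1, x3} × {29, 30}, {x1, x3} × {30, 31}, {x1, x3} × {29, 30, 31}, {x1, x2, x3} × {29, 30}, {x1, x2, x3} × {30, 31}, {x1, x2, x3} × {29, 30, 31}}; |τ_{X×Y}| = 40.

Enumerate products U × V with U ∈ τ_X, V ∈ τ_Y (deduplicated):
  ∅ × ∅ = {} (∅)
  {x1} × {29} = {(x1,29)}
  {x1} × {30} = {(x1,30)}
  {x1} × {29, 30} = {(x1,29), (x1,30)}
  {x1, x3} × {29} = {(x1,29), (x3,29)}
  {x1} × {30, 31} = {(x1,30), (x1,31)}
  {x1, x3} × {30} = {(x1,30), (x3,30)}
  {x1} × {29, 30, 31} = {(x1,29), (x1,30), (x1,31)}
  {x1, x2, x3} × {29} = {(x1,29), (x2,29), (x3,29)}
  {x1, x2, x3} × {30} = {(x1,30), (x2,30), (x3,30)}
  {x1, x3} × {29, 30} = {(x1,29), (x1,30), (x3,29), (x3,30)}
  {x1, x3} × {30, 31} = {(x1,30), (x1,31), (x3,30), (x3,31)}
  {x1, x3} × {29, 30, 31} = {(x1,29), (x1,30), (x1,31), (x3,29), (x3,30), (x3,31)}
  {x1, x2, x3} × {29, 30} = {(x1,29), (x1,30), (x2,29), (x2,30), (x3,29), (x3,30)}
  {x1, x2, x3} × {30, 31} = {(x1,30), (x1,31), (x2,30), (x2,31), (x3,30), (x3,31)}
  {x1, x2, x3} × {29, 30, 31} = {(x1,29), (x1,30), (x1,31), (x2,29), (x2,30), (x2,31), (x3,29), (x3,30), (x3,31)}
These 16 distinct sets form the basis B.
Close under arbitrary unions to get τ_{X×Y}; counting gives |τ_{X×Y}| = 40.


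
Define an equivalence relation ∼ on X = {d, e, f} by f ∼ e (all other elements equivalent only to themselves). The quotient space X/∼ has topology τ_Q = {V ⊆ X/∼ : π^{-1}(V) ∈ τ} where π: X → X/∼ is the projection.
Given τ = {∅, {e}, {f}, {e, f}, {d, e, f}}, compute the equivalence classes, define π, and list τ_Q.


X/∼ = {[d], [e=f]}; |τ_Q| = 3.

Equivalence classes: [d], [e=f].
Quotient map π: X → X/∼ sends d ↦ [d], e ↦ [e=f], f ↦ [e=f].
For each subset V ⊆ X/∼, compute π^{-1}(V) ⊆ X and check whether π^{-1}(V) ∈ τ. V is open in τ_Q iff π^{-1}(V) ∈ τ.
  V = {}: π^{-1}(V) = ∅ ∈ τ ✓.
  V = {[d]}: π^{-1}(V) = {d} ∉ τ ✗.
  V = {[e=f]}: π^{-1}(V) = {e, f} ∈ τ ✓.
  V = {[d], [e=f]}: π^{-1}(V) = {d, e, f} ∈ τ ✓.
Open sets in the quotient: τ_Q = {{}, {[e=f]}, {[d], [e=f]}} (3 elements).


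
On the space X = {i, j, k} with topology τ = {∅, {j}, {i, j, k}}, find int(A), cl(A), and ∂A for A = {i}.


int(A) = ∅, cl(A) = {i, k}, ∂A = {i, k}.

Closed sets in (X, τ) are complements of opens:
  closed(X, τ) = {∅, {i, k}, {i, j, k}}.
int(A) = ⋃ {U ∈ τ : U ⊆ A}. Opens contained in A: ∅.
Taking the union of these: int(A) = ∅.
cl(A) = ⋂ {C closed : A ⊆ C}. Closed sets containing A: {i, k}, {i, j, k}.
Intersecting these: cl(A) = {i, k}.
∂A = cl(A) ∖ int(A) = {i, k} ∖ ∅ = {i, k}.


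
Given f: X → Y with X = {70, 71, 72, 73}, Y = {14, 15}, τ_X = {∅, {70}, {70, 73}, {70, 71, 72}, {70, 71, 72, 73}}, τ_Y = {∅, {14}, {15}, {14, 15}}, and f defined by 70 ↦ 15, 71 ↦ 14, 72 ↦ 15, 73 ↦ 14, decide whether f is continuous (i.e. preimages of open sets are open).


f is NOT continuous.

Compute f^{-1}(U) for each U ∈ τ_Y:
  U = ∅: f^{-1}(U) = ∅ ∈ τ_X ✓.
  U = {14}: f^{-1}(U) = {71, 73} ∉ τ_X ✗.
  U = {15}: f^{-1}(U) = {70, 72} ∉ τ_X ✗.
  U = {14, 15}: f^{-1}(U) = {70, 71, 72, 73} ∈ τ_X ✓.
Found U = {14} with f^{-1}(U) = {71, 73} not in τ_X. Therefore f is NOT continuous.


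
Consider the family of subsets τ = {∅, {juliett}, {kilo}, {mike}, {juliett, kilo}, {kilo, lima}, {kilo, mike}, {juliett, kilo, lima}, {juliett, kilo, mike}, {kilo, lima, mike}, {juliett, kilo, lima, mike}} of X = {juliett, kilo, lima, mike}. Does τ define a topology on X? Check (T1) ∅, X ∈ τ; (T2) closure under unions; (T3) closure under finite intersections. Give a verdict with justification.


τ is NOT a topology on X.

Axiom (T1): ∅ ∈ τ? Yes; X ∈ τ? Yes.
Axiom (T2/T3): check pairwise unions and intersections of members of τ.
Counterexample for (T2): {juliett} ∪ {mike} = {juliett, mike} ∉ τ. Therefore τ is NOT a topology.


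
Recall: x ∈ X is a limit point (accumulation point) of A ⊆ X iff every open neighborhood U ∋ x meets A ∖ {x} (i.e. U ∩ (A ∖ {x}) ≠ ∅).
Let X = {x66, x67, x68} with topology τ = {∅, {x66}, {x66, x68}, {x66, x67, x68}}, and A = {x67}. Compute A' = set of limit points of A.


A' = ∅

For each x ∈ X, list the open sets U ∈ τ with x ∈ U, then check whether U ∩ (A ∖ {x}) ≠ ∅ for every such U.
  x = x66: open {x66} ∋ x has {x66} ∩ (A ∖ {x66}) = ∅, so x is NOT a limit point.
  x = x67: open {x66, x67, x68} ∋ x has {x66, x67, x68} ∩ (A ∖ {x67}) = ∅, so x is NOT a limit point.
  x = x68: open {x66, x68} ∋ x has {x66, x68} ∩ (A ∖ {x68}) = ∅, so x is NOT a limit point.
Collecting: A' = ∅.


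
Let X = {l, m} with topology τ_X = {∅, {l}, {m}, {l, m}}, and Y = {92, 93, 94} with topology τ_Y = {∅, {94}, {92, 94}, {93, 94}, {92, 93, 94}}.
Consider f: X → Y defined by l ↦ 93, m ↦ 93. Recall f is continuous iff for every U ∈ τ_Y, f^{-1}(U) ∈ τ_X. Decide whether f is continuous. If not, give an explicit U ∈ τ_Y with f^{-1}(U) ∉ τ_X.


f IS continuous.

Compute f^{-1}(U) for each U ∈ τ_Y:
  U = ∅: f^{-1}(U) = ∅ ∈ τ_X ✓.
  U = {94}: f^{-1}(U) = ∅ ∈ τ_X ✓.
  U = {92, 94}: f^{-1}(U) = ∅ ∈ τ_X ✓.
  U = {93, 94}: f^{-1}(U) = {l, m} ∈ τ_X ✓.
  U = {92, 93, 94}: f^{-1}(U) = {l, m} ∈ τ_X ✓.
Every preimage lies in τ_X, so f IS continuous.


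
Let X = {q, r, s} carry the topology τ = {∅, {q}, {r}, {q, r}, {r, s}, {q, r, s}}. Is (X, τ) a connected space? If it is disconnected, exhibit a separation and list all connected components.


(X, τ) is disconnected; components = [{q}, {r, s}].

Find clopen sets (U ∈ τ with X ∖ U ∈ τ):
  U = ∅, X ∖ U = {q, r, s} — both open, so U is clopen.
  U = {q}, X ∖ U = {r, s} — both open, so U is clopen.
  U = {r, s}, X ∖ U = {q} — both open, so U is clopen.
  U = {q, r, s}, X ∖ U = ∅ — both open, so U is clopen.
Nontrivial clopen(s) exist: e.g. {q}. So (X, τ) is disconnected.
Compute connected components by grouping points that agree on all clopens:
  component: {q}
  component: {r, s}


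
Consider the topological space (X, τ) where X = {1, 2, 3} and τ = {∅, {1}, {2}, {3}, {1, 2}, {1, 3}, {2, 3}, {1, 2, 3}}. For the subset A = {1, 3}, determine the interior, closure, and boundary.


int(A) = {1, 3}, cl(A) = {1, 3}, ∂A = ∅.

Closed sets in (X, τ) are complements of opens:
  closed(X, τ) = {∅, {1}, {2}, {3}, {1, 2}, {1, 3}, {2, 3}, {1, 2, 3}}.
int(A) = ⋃ {U ∈ τ : U ⊆ A}. Opens contained in A: ∅, {1}, {3}, {1, 3}.
Taking the union of these: int(A) = {1, 3}.
cl(A) = ⋂ {C closed : A ⊆ C}. Closed sets containing A: {1, 3}, {1, 2, 3}.
Intersecting these: cl(A) = {1, 3}.
∂A = cl(A) ∖ int(A) = {1, 3} ∖ {1, 3} = ∅.


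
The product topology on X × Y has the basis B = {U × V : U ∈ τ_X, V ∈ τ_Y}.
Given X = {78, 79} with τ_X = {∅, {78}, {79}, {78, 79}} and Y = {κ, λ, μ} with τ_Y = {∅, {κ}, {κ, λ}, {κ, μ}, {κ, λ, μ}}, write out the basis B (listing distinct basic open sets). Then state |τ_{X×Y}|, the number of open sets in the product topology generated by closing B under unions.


Basis B = {∅ × ∅, {78} × {κ}, {79} × {κ}, {78} × {κ, λ}, {78} × {κ, μ}, {78, 79} × {κ}, {79} × {κ, λ}, {79} × {κ, μ}, {78} × {κ, λ, μ}, {79} × {κ, λ, μ}, {78, 79} × {κ, λ}, {78, 79} × {κ, μ}, {78, 79} × {κ, λ, μ}}; |τ_{X×Y}| = 25.

Enumerate products U × V with U ∈ τ_X, V ∈ τ_Y (deduplicated):
  ∅ × ∅ = {} (∅)
  {78} × {κ} = {(78,κ)}
  {79} × {κ} = {(79,κ)}
  {78} × {κ, λ} = {(78,κ), (78,λ)}
  {78} × {κ, μ} = {(78,κ), (78,μ)}
  {78, 79} × {κ} = {(78,κ), (79,κ)}
  {79} × {κ, λ} = {(79,κ), (79,λ)}
  {79} × {κ, μ} = {(79,κ), (79,μ)}
  {78} × {κ, λ, μ} = {(78,κ), (78,λ), (78,μ)}
  {79} × {κ, λ, μ} = {(79,κ), (79,λ), (79,μ)}
  {78, 79} × {κ, λ} = {(78,κ), (78,λ), (79,κ), (79,λ)}
  {78, 79} × {κ, μ} = {(78,κ), (78,μ), (79,κ), (79,μ)}
  {78, 79} × {κ, λ, μ} = {(78,κ), (78,λ), (78,μ), (79,κ), (79,λ), (79,μ)}
These 13 distinct sets form the basis B.
Close under arbitrary unions to get τ_{X×Y}; counting gives |τ_{X×Y}| = 25.


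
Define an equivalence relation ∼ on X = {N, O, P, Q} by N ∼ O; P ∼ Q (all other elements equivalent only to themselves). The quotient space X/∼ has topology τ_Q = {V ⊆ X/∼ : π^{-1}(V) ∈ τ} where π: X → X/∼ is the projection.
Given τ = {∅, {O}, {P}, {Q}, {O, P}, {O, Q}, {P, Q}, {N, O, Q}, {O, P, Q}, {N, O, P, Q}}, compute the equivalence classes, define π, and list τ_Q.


X/∼ = {[N=O], [P=Q]}; |τ_Q| = 3.

Equivalence classes: [N=O], [P=Q].
Quotient map π: X → X/∼ sends N ↦ [N=O], O ↦ [N=O], P ↦ [P=Q], Q ↦ [P=Q].
For each subset V ⊆ X/∼, compute π^{-1}(V) ⊆ X and check whether π^{-1}(V) ∈ τ. V is open in τ_Q iff π^{-1}(V) ∈ τ.
  V = {}: π^{-1}(V) = ∅ ∈ τ ✓.
  V = {[N=O]}: π^{-1}(V) = {N, O} ∉ τ ✗.
  V = {[P=Q]}: π^{-1}(V) = {P, Q} ∈ τ ✓.
  V = {[N=O], [P=Q]}: π^{-1}(V) = {N, O, P, Q} ∈ τ ✓.
Open sets in the quotient: τ_Q = {{}, {[P=Q]}, {[N=O], [P=Q]}} (3 elements).


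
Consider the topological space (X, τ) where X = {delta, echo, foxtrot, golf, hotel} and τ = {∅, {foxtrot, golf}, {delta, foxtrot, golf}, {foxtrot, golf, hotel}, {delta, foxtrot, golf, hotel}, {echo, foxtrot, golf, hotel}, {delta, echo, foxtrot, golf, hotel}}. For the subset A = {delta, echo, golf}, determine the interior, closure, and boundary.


int(A) = ∅, cl(A) = {delta, echo, foxtrot, golf, hotel}, ∂A = {delta, echo, foxtrot, golf, hotel}.

Closed sets in (X, τ) are complements of opens:
  closed(X, τ) = {∅, {delta}, {echo}, {delta, echo}, {echo, hotel}, {delta, echo, hotel}, {delta, echo, foxtrot, golf, hotel}}.
int(A) = ⋃ {U ∈ τ : U ⊆ A}. Opens contained in A: ∅.
Taking the union of these: int(A) = ∅.
cl(A) = ⋂ {C closed : A ⊆ C}. Closed sets containing A: {delta, echo, foxtrot, golf, hotel}.
Intersecting these: cl(A) = {delta, echo, foxtrot, golf, hotel}.
∂A = cl(A) ∖ int(A) = {delta, echo, foxtrot, golf, hotel} ∖ ∅ = {delta, echo, foxtrot, golf, hotel}.


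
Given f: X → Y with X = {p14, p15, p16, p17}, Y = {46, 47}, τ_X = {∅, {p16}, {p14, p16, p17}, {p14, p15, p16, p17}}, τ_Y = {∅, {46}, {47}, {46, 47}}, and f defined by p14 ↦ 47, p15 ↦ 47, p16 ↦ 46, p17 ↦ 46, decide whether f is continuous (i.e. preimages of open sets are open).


f is NOT continuous.

Compute f^{-1}(U) for each U ∈ τ_Y:
  U = ∅: f^{-1}(U) = ∅ ∈ τ_X ✓.
  U = {46}: f^{-1}(U) = {p16, p17} ∉ τ_X ✗.
  U = {47}: f^{-1}(U) = {p14, p15} ∉ τ_X ✗.
  U = {46, 47}: f^{-1}(U) = {p14, p15, p16, p17} ∈ τ_X ✓.
Found U = {46} with f^{-1}(U) = {p16, p17} not in τ_X. Therefore f is NOT continuous.


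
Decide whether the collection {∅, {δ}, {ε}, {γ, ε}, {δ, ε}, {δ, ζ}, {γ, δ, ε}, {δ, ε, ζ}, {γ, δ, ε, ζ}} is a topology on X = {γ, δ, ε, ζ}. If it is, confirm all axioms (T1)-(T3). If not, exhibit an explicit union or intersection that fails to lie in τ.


τ IS a topology on X.

Axiom (T1): ∅ ∈ τ? Yes; X ∈ τ? Yes.
Axiom (T2/T3): check pairwise unions and intersections of members of τ.
All pairwise intersections and unions checked — each lies in τ. Therefore τ satisfies (T1), (T2), (T3): it IS a topology on X.


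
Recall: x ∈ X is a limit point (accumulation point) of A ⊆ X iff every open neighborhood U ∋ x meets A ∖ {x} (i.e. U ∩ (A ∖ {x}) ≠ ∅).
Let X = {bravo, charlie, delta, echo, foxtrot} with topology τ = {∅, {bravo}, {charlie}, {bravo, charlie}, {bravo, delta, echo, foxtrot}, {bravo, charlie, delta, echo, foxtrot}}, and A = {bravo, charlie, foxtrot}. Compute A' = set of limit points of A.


A' = {delta, echo, foxtrot}

For each x ∈ X, list the open sets U ∈ τ with x ∈ U, then check whether U ∩ (A ∖ {x}) ≠ ∅ for every such U.
  x = bravo: open {bravo} ∋ x has {bravo} ∩ (A ∖ {bravo}) = ∅, so x is NOT a limit point.
  x = charlie: open {charlie} ∋ x has {charlie} ∩ (A ∖ {charlie}) = ∅, so x is NOT a limit point.
  x = delta: opens ∋ x are {bravo, delta, echo, foxtrot}, {bravo, charlie, delta, echo, foxtrot}; each meets A ∖ {delta}, so x IS a limit point.
  x = echo: opens ∋ x are {bravo, delta, echo, foxtrot}, {bravo, charlie, delta, echo, foxtrot}; each meets A ∖ {echo}, so x IS a limit point.
  x = foxtrot: opens ∋ x are {bravo, delta, echo, foxtrot}, {bravo, charlie, delta, echo, foxtrot}; each meets A ∖ {foxtrot}, so x IS a limit point.
Collecting: A' = {delta, echo, foxtrot}.


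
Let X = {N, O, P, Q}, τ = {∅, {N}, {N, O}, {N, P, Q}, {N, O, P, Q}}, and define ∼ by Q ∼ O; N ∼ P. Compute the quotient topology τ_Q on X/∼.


X/∼ = {[N=P], [O=Q]}; |τ_Q| = 2.

Equivalence classes: [N=P], [O=Q].
Quotient map π: X → X/∼ sends N ↦ [N=P], O ↦ [O=Q], P ↦ [N=P], Q ↦ [O=Q].
For each subset V ⊆ X/∼, compute π^{-1}(V) ⊆ X and check whether π^{-1}(V) ∈ τ. V is open in τ_Q iff π^{-1}(V) ∈ τ.
  V = {}: π^{-1}(V) = ∅ ∈ τ ✓.
  V = {[N=P]}: π^{-1}(V) = {N, P} ∉ τ ✗.
  V = {[O=Q]}: π^{-1}(V) = {O, Q} ∉ τ ✗.
  V = {[N=P], [O=Q]}: π^{-1}(V) = {N, O, P, Q} ∈ τ ✓.
Open sets in the quotient: τ_Q = {{}, {[N=P], [O=Q]}} (2 elements).


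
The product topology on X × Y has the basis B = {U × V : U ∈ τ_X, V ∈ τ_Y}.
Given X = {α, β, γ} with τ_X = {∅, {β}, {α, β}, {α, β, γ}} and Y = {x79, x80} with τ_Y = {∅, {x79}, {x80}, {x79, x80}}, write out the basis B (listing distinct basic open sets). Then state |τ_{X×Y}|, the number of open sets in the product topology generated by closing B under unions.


Basis B = {∅ × ∅, {β} × {x79}, {β} × {x80}, {α, β} × {x79}, {α, β} × {x80}, {β} × {x79, x80}, {α, β, γ} × {x79}, {α, β, γ} × {x80}, {α, β} × {x79, x80}, {α, β, γ} × {x79, x80}}; |τ_{X×Y}| = 16.

Enumerate products U × V with U ∈ τ_X, V ∈ τ_Y (deduplicated):
  ∅ × ∅ = {} (∅)
  {β} × {x79} = {(β,x79)}
  {β} × {x80} = {(β,x80)}
  {α, β} × {x79} = {(α,x79), (β,x79)}
  {α, β} × {x80} = {(α,x80), (β,x80)}
  {β} × {x79, x80} = {(β,x79), (β,x80)}
  {α, β, γ} × {x79} = {(α,x79), (β,x79), (γ,x79)}
  {α, β, γ} × {x80} = {(α,x80), (β,x80), (γ,x80)}
  {α, β} × {x79, x80} = {(α,x79), (α,x80), (β,x79), (β,x80)}
  {α, β, γ} × {x79, x80} = {(α,x79), (α,x80), (β,x79), (β,x80), (γ,x79), (γ,x80)}
These 10 distinct sets form the basis B.
Close under arbitrary unions to get τ_{X×Y}; counting gives |τ_{X×Y}| = 16.


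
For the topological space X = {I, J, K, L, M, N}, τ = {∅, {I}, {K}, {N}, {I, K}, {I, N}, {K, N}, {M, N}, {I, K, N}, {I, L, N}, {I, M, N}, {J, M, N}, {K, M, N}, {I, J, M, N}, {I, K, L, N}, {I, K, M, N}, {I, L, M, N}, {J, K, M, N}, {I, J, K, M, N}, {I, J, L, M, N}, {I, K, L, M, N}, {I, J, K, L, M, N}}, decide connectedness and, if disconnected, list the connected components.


(X, τ) is disconnected; components = [{K}, {I, J, L, M, N}].

Find clopen sets (U ∈ τ with X ∖ U ∈ τ):
  U = ∅, X ∖ U = {I, J, K, L, M, N} — both open, so U is clopen.
  U = {K}, X ∖ U = {I, J, L, M, N} — both open, so U is clopen.
  U = {I, J, L, M, N}, X ∖ U = {K} — both open, so U is clopen.
  U = {I, J, K, L, M, N}, X ∖ U = ∅ — both open, so U is clopen.
Nontrivial clopen(s) exist: e.g. {I, J, L, M, N}. So (X, τ) is disconnected.
Compute connected components by grouping points that agree on all clopens:
  component: {K}
  component: {I, J, L, M, N}


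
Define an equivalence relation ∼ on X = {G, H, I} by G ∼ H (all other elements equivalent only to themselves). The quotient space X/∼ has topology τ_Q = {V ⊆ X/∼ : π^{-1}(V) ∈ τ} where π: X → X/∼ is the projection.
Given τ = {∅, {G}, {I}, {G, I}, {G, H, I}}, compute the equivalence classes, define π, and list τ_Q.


X/∼ = {[G=H], [I]}; |τ_Q| = 3.

Equivalence classes: [G=H], [I].
Quotient map π: X → X/∼ sends G ↦ [G=H], H ↦ [G=H], I ↦ [I].
For each subset V ⊆ X/∼, compute π^{-1}(V) ⊆ X and check whether π^{-1}(V) ∈ τ. V is open in τ_Q iff π^{-1}(V) ∈ τ.
  V = {}: π^{-1}(V) = ∅ ∈ τ ✓.
  V = {[G=H]}: π^{-1}(V) = {G, H} ∉ τ ✗.
  V = {[I]}: π^{-1}(V) = {I} ∈ τ ✓.
  V = {[G=H], [I]}: π^{-1}(V) = {G, H, I} ∈ τ ✓.
Open sets in the quotient: τ_Q = {{}, {[I]}, {[G=H], [I]}} (3 elements).


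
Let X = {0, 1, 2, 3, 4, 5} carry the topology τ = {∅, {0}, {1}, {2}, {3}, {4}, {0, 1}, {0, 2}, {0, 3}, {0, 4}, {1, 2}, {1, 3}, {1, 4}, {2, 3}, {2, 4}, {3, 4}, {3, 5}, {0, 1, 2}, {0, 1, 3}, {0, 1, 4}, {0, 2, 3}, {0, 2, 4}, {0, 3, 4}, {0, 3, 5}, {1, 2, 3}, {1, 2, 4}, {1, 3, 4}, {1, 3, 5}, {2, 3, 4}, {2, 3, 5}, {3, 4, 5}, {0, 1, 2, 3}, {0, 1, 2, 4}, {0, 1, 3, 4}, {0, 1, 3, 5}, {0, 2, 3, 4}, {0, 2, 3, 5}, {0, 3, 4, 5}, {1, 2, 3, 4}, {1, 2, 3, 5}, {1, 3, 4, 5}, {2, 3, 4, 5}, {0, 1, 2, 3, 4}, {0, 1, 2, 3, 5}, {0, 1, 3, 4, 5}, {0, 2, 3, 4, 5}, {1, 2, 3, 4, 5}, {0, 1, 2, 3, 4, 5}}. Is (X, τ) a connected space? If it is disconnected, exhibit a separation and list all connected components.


(X, τ) is disconnected; components = [{0}, {1}, {2}, {4}, {3, 5}].

Find clopen sets (U ∈ τ with X ∖ U ∈ τ):
  U = ∅, X ∖ U = {0, 1, 2, 3, 4, 5} — both open, so U is clopen.
  U = {0}, X ∖ U = {1, 2, 3, 4, 5} — both open, so U is clopen.
  U = {1}, X ∖ U = {0, 2, 3, 4, 5} — both open, so U is clopen.
  U = {2}, X ∖ U = {0, 1, 3, 4, 5} — both open, so U is clopen.
  U = {4}, X ∖ U = {0, 1, 2, 3, 5} — both open, so U is clopen.
  U = {0, 1}, X ∖ U = {2, 3, 4, 5} — both open, so U is clopen.
  U = {0, 2}, X ∖ U = {1, 3, 4, 5} — both open, so U is clopen.
  U = {0, 4}, X ∖ U = {1, 2, 3, 5} — both open, so U is clopen.
  U = {1, 2}, X ∖ U = {0, 3, 4, 5} — both open, so U is clopen.
  U = {1, 4}, X ∖ U = {0, 2, 3, 5} — both open, so U is clopen.
  U = {2, 4}, X ∖ U = {0, 1, 3, 5} — both open, so U is clopen.
  U = {3, 5}, X ∖ U = {0, 1, 2, 4} — both open, so U is clopen.
  U = {0, 1, 2}, X ∖ U = {3, 4, 5} — both open, so U is clopen.
  U = {0, 1, 4}, X ∖ U = {2, 3, 5} — both open, so U is clopen.
  U = {0, 2, 4}, X ∖ U = {1, 3, 5} — both open, so U is clopen.
  U = {0, 3, 5}, X ∖ U = {1, 2, 4} — both open, so U is clopen.
  U = {1, 2, 4}, X ∖ U = {0, 3, 5} — both open, so U is clopen.
  U = {1, 3, 5}, X ∖ U = {0, 2, 4} — both open, so U is clopen.
  U = {2, 3, 5}, X ∖ U = {0, 1, 4} — both open, so U is clopen.
  U = {3, 4, 5}, X ∖ U = {0, 1, 2} — both open, so U is clopen.
  U = {0, 1, 2, 4}, X ∖ U = {3, 5} — both open, so U is clopen.
  U = {0, 1, 3, 5}, X ∖ U = {2, 4} — both open, so U is clopen.
  U = {0, 2, 3, 5}, X ∖ U = {1, 4} — both open, so U is clopen.
  U = {0, 3, 4, 5}, X ∖ U = {1, 2} — both open, so U is clopen.
  U = {1, 2, 3, 5}, X ∖ U = {0, 4} — both open, so U is clopen.
  U = {1, 3, 4, 5}, X ∖ U = {0, 2} — both open, so U is clopen.
  U = {2, 3, 4, 5}, X ∖ U = {0, 1} — both open, so U is clopen.
  U = {0, 1, 2, 3, 5}, X ∖ U = {4} — both open, so U is clopen.
  U = {0, 1, 3, 4, 5}, X ∖ U = {2} — both open, so U is clopen.
  U = {0, 2, 3, 4, 5}, X ∖ U = {1} — both open, so U is clopen.
  U = {1, 2, 3, 4, 5}, X ∖ U = {0} — both open, so U is clopen.
  U = {0, 1, 2, 3, 4, 5}, X ∖ U = ∅ — both open, so U is clopen.
Nontrivial clopen(s) exist: e.g. {1, 3, 5}. So (X, τ) is disconnected.
Compute connected components by grouping points that agree on all clopens:
  component: {0}
  component: {1}
  component: {2}
  component: {4}
  component: {3, 5}


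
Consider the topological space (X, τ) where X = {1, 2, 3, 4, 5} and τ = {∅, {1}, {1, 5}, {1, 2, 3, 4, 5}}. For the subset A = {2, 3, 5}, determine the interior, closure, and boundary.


int(A) = ∅, cl(A) = {2, 3, 4, 5}, ∂A = {2, 3, 4, 5}.

Closed sets in (X, τ) are complements of opens:
  closed(X, τ) = {∅, {2, 3, 4}, {2, 3, 4, 5}, {1, 2, 3, 4, 5}}.
int(A) = ⋃ {U ∈ τ : U ⊆ A}. Opens contained in A: ∅.
Taking the union of these: int(A) = ∅.
cl(A) = ⋂ {C closed : A ⊆ C}. Closed sets containing A: {2, 3, 4, 5}, {1, 2, 3, 4, 5}.
Intersecting these: cl(A) = {2, 3, 4, 5}.
∂A = cl(A) ∖ int(A) = {2, 3, 4, 5} ∖ ∅ = {2, 3, 4, 5}.


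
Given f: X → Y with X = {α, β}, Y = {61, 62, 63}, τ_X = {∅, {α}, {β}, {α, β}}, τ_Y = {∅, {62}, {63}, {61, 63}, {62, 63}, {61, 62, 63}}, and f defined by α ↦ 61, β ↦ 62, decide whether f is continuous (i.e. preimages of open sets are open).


f IS continuous.

Compute f^{-1}(U) for each U ∈ τ_Y:
  U = ∅: f^{-1}(U) = ∅ ∈ τ_X ✓.
  U = {62}: f^{-1}(U) = {β} ∈ τ_X ✓.
  U = {63}: f^{-1}(U) = ∅ ∈ τ_X ✓.
  U = {61, 63}: f^{-1}(U) = {α} ∈ τ_X ✓.
  U = {62, 63}: f^{-1}(U) = {β} ∈ τ_X ✓.
  U = {61, 62, 63}: f^{-1}(U) = {α, β} ∈ τ_X ✓.
Every preimage lies in τ_X, so f IS continuous.


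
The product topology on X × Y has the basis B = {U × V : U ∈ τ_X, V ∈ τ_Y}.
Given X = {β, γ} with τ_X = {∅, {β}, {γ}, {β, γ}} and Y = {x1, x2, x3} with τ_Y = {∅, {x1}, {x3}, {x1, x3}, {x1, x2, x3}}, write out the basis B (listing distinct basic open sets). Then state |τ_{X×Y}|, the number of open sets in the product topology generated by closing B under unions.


Basis B = {∅ × ∅, {β} × {x1}, {β} × {x3}, {γ} × {x1}, {γ} × {x3}, {β} × {x1, x3}, {β, γ} × {x1}, {β, γ} × {x3}, {γ} × {x1, x3}, {β} × {x1, x2, x3}, {γ} × {x1, x2, x3}, {β, γ} × {x1, x3}, {β, γ} × {x1, x2, x3}}; |τ_{X×Y}| = 25.

Enumerate products U × V with U ∈ τ_X, V ∈ τ_Y (deduplicated):
  ∅ × ∅ = {} (∅)
  {β} × {x1} = {(β,x1)}
  {β} × {x3} = {(β,x3)}
  {γ} × {x1} = {(γ,x1)}
  {γ} × {x3} = {(γ,x3)}
  {β} × {x1, x3} = {(β,x1), (β,x3)}
  {β, γ} × {x1} = {(β,x1), (γ,x1)}
  {β, γ} × {x3} = {(β,x3), (γ,x3)}
  {γ} × {x1, x3} = {(γ,x1), (γ,x3)}
  {β} × {x1, x2, x3} = {(β,x1), (β,x2), (β,x3)}
  {γ} × {x1, x2, x3} = {(γ,x1), (γ,x2), (γ,x3)}
  {β, γ} × {x1, x3} = {(β,x1), (β,x3), (γ,x1), (γ,x3)}
  {β, γ} × {x1, x2, x3} = {(β,x1), (β,x2), (β,x3), (γ,x1), (γ,x2), (γ,x3)}
These 13 distinct sets form the basis B.
Close under arbitrary unions to get τ_{X×Y}; counting gives |τ_{X×Y}| = 25.


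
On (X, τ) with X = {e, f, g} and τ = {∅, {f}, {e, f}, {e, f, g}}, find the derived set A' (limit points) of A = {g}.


A' = ∅

For each x ∈ X, list the open sets U ∈ τ with x ∈ U, then check whether U ∩ (A ∖ {x}) ≠ ∅ for every such U.
  x = e: open {e, f} ∋ x has {e, f} ∩ (A ∖ {e}) = ∅, so x is NOT a limit point.
  x = f: open {f} ∋ x has {f} ∩ (A ∖ {f}) = ∅, so x is NOT a limit point.
  x = g: open {e, f, g} ∋ x has {e, f, g} ∩ (A ∖ {g}) = ∅, so x is NOT a limit point.
Collecting: A' = ∅.


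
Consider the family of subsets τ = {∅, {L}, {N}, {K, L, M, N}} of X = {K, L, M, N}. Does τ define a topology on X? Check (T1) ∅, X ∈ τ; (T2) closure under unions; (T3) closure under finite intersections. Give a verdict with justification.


τ is NOT a topology on X.

Axiom (T1): ∅ ∈ τ? Yes; X ∈ τ? Yes.
Axiom (T2/T3): check pairwise unions and intersections of members of τ.
Counterexample for (T2): {L} ∪ {N} = {L, N} ∉ τ. Therefore τ is NOT a topology.


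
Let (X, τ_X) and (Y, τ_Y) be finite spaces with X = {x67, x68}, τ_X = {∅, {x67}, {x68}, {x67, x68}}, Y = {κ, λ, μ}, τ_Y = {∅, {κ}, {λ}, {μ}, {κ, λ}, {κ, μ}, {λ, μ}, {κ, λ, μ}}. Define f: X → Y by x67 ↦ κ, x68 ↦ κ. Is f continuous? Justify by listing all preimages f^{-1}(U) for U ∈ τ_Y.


f IS continuous.

Compute f^{-1}(U) for each U ∈ τ_Y:
  U = ∅: f^{-1}(U) = ∅ ∈ τ_X ✓.
  U = {κ}: f^{-1}(U) = {x67, x68} ∈ τ_X ✓.
  U = {λ}: f^{-1}(U) = ∅ ∈ τ_X ✓.
  U = {μ}: f^{-1}(U) = ∅ ∈ τ_X ✓.
  U = {κ, λ}: f^{-1}(U) = {x67, x68} ∈ τ_X ✓.
  U = {κ, μ}: f^{-1}(U) = {x67, x68} ∈ τ_X ✓.
  U = {λ, μ}: f^{-1}(U) = ∅ ∈ τ_X ✓.
  U = {κ, λ, μ}: f^{-1}(U) = {x67, x68} ∈ τ_X ✓.
Every preimage lies in τ_X, so f IS continuous.


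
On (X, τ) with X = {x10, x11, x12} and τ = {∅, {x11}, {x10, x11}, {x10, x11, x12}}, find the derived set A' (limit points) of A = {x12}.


A' = ∅

For each x ∈ X, list the open sets U ∈ τ with x ∈ U, then check whether U ∩ (A ∖ {x}) ≠ ∅ for every such U.
  x = x10: open {x10, x11} ∋ x has {x10, x11} ∩ (A ∖ {x10}) = ∅, so x is NOT a limit point.
  x = x11: open {x11} ∋ x has {x11} ∩ (A ∖ {x11}) = ∅, so x is NOT a limit point.
  x = x12: open {x10, x11, x12} ∋ x has {x10, x11, x12} ∩ (A ∖ {x12}) = ∅, so x is NOT a limit point.
Collecting: A' = ∅.


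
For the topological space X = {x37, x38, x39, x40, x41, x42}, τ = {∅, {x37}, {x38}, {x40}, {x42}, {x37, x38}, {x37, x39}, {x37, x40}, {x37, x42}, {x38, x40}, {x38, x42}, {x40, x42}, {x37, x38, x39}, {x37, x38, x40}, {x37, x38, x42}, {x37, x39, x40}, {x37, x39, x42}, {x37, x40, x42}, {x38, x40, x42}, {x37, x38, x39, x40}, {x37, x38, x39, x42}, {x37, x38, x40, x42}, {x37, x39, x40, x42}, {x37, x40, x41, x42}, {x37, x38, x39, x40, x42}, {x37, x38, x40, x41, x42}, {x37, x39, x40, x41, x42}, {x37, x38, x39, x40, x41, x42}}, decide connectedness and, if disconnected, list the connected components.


(X, τ) is disconnected; components = [{x38}, {x37, x39, x40, x41, x42}].

Find clopen sets (U ∈ τ with X ∖ U ∈ τ):
  U = ∅, X ∖ U = {x37, x38, x39, x40, x41, x42} — both open, so U is clopen.
  U = {x38}, X ∖ U = {x37, x39, x40, x41, x42} — both open, so U is clopen.
  U = {x37, x39, x40, x41, x42}, X ∖ U = {x38} — both open, so U is clopen.
  U = {x37, x38, x39, x40, x41, x42}, X ∖ U = ∅ — both open, so U is clopen.
Nontrivial clopen(s) exist: e.g. {x37, x39, x40, x41, x42}. So (X, τ) is disconnected.
Compute connected components by grouping points that agree on all clopens:
  component: {x38}
  component: {x37, x39, x40, x41, x42}


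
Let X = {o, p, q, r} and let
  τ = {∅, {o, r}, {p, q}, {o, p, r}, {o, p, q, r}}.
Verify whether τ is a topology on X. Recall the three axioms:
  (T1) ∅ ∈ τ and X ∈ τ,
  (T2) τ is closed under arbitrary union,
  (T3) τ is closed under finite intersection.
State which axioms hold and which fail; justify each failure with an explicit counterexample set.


τ is NOT a topology on X.

Axiom (T1): ∅ ∈ τ? Yes; X ∈ τ? Yes.
Axiom (T2/T3): check pairwise unions and intersections of members of τ.
Counterexample for (T3): {p, q} ∩ {o, p, r} = {p} ∉ τ. Therefore τ is NOT a topology.


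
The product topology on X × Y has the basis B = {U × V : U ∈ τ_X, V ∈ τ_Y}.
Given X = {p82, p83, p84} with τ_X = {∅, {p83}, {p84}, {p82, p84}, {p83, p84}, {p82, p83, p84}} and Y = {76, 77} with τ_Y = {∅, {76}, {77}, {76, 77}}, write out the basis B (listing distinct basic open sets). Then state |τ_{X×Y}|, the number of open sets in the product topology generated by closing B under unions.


Basis B = {∅ × ∅, {p83} × {76}, {p83} × {77}, {p84} × {76}, {p84} × {77}, {p82, p84} × {76}, {p82, p84} × {77}, {p83} × {76, 77}, {p83, p84} × {76}, {p83, p84} × {77}, {p84} × {76, 77}, {p82, p83, p84} × {76}, {p82, p83, p84} × {77}, {p82, p84} × {76, 77}, {p83, p84} × {76, 77}, {p82, p83, p84} × {76, 77}}; |τ_{X×Y}| = 36.

Enumerate products U × V with U ∈ τ_X, V ∈ τ_Y (deduplicated):
  ∅ × ∅ = {} (∅)
  {p83} × {76} = {(p83,76)}
  {p83} × {77} = {(p83,77)}
  {p84} × {76} = {(p84,76)}
  {p84} × {77} = {(p84,77)}
  {p82, p84} × {76} = {(p82,76), (p84,76)}
  {p82, p84} × {77} = {(p82,77), (p84,77)}
  {p83} × {76, 77} = {(p83,76), (p83,77)}
  {p83, p84} × {76} = {(p83,76), (p84,76)}
  {p83, p84} × {77} = {(p83,77), (p84,77)}
  {p84} × {76, 77} = {(p84,76), (p84,77)}
  {p82, p83, p84} × {76} = {(p82,76), (p83,76), (p84,76)}
  {p82, p83, p84} × {77} = {(p82,77), (p83,77), (p84,77)}
  {p82, p84} × {76, 77} = {(p82,76), (p82,77), (p84,76), (p84,77)}
  {p83, p84} × {76, 77} = {(p83,76), (p83,77), (p84,76), (p84,77)}
  {p82, p83, p84} × {76, 77} = {(p82,76), (p82,77), (p83,76), (p83,77), (p84,76), (p84,77)}
These 16 distinct sets form the basis B.
Close under arbitrary unions to get τ_{X×Y}; counting gives |τ_{X×Y}| = 36.


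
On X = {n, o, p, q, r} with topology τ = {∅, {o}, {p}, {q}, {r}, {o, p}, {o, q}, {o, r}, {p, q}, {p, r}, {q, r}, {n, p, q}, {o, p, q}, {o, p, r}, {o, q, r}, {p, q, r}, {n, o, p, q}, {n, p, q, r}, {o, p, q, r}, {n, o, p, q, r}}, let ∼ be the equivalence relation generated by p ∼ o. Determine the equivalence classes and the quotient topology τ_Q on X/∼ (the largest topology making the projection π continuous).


X/∼ = {[n], [o=p], [q], [r]}; |τ_Q| = 10.

Equivalence classes: [n], [o=p], [q], [r].
Quotient map π: X → X/∼ sends n ↦ [n], o ↦ [o=p], p ↦ [o=p], q ↦ [q], r ↦ [r].
For each subset V ⊆ X/∼, compute π^{-1}(V) ⊆ X and check whether π^{-1}(V) ∈ τ. V is open in τ_Q iff π^{-1}(V) ∈ τ.
  V = {}: π^{-1}(V) = ∅ ∈ τ ✓.
  V = {[n]}: π^{-1}(V) = {n} ∉ τ ✗.
  V = {[o=p]}: π^{-1}(V) = {o, p} ∈ τ ✓.
  V = {[n], [o=p]}: π^{-1}(V) = {n, o, p} ∉ τ ✗.
  V = {[q]}: π^{-1}(V) = {q} ∈ τ ✓.
  V = {[n], [q]}: π^{-1}(V) = {n, q} ∉ τ ✗.
  V = {[o=p], [q]}: π^{-1}(V) = {o, p, q} ∈ τ ✓.
  V = {[n], [o=p], [q]}: π^{-1}(V) = {n, o, p, q} ∈ τ ✓.
  V = {[r]}: π^{-1}(V) = {r} ∈ τ ✓.
  V = {[n], [r]}: π^{-1}(V) = {n, r} ∉ τ ✗.
  V = {[o=p], [r]}: π^{-1}(V) = {o, p, r} ∈ τ ✓.
  V = {[n], [o=p], [r]}: π^{-1}(V) = {n, o, p, r} ∉ τ ✗.
  V = {[q], [r]}: π^{-1}(V) = {q, r} ∈ τ ✓.
  V = {[n], [q], [r]}: π^{-1}(V) = {n, q, r} ∉ τ ✗.
  V = {[o=p], [q], [r]}: π^{-1}(V) = {o, p, q, r} ∈ τ ✓.
  V = {[n], [o=p], [q], [r]}: π^{-1}(V) = {n, o, p, q, r} ∈ τ ✓.
Open sets in the quotient: τ_Q = {{}, {[o=p]}, {[q]}, {[o=p], [q]}, {[n], [o=p], [q]}, {[r]}, {[o=p], [r]}, {[q], [r]}, {[o=p], [q], [r]}, {[n], [o=p], [q], [r]}} (10 elements).


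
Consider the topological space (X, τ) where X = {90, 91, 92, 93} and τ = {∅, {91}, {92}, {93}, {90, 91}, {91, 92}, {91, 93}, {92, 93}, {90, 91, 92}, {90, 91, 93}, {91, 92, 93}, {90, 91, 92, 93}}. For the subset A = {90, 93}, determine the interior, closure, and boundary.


int(A) = {93}, cl(A) = {90, 93}, ∂A = {90}.

Closed sets in (X, τ) are complements of opens:
  closed(X, τ) = {∅, {90}, {92}, {93}, {90, 91}, {90, 92}, {90, 93}, {92, 93}, {90, 91, 92}, {90, 91, 93}, {90, 92, 93}, {90, 91, 92, 93}}.
int(A) = ⋃ {U ∈ τ : U ⊆ A}. Opens contained in A: ∅, {93}.
Taking the union of these: int(A) = {93}.
cl(A) = ⋂ {C closed : A ⊆ C}. Closed sets containing A: {90, 93}, {90, 91, 93}, {90, 92, 93}, {90, 91, 92, 93}.
Intersecting these: cl(A) = {90, 93}.
∂A = cl(A) ∖ int(A) = {90, 93} ∖ {93} = {90}.


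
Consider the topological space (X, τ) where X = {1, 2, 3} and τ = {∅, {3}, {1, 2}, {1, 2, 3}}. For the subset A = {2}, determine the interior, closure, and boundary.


int(A) = ∅, cl(A) = {1, 2}, ∂A = {1, 2}.

Closed sets in (X, τ) are complements of opens:
  closed(X, τ) = {∅, {3}, {1, 2}, {1, 2, 3}}.
int(A) = ⋃ {U ∈ τ : U ⊆ A}. Opens contained in A: ∅.
Taking the union of these: int(A) = ∅.
cl(A) = ⋂ {C closed : A ⊆ C}. Closed sets containing A: {1, 2}, {1, 2, 3}.
Intersecting these: cl(A) = {1, 2}.
∂A = cl(A) ∖ int(A) = {1, 2} ∖ ∅ = {1, 2}.


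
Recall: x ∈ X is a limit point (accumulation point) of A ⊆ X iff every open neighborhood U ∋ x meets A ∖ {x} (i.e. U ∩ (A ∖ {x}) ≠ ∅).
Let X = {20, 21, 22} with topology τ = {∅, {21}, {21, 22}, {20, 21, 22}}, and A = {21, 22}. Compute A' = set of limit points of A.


A' = {20, 22}

For each x ∈ X, list the open sets U ∈ τ with x ∈ U, then check whether U ∩ (A ∖ {x}) ≠ ∅ for every such U.
  x = 20: opens ∋ x are {20, 21, 22}; each meets A ∖ {20}, so x IS a limit point.
  x = 21: open {21} ∋ x has {21} ∩ (A ∖ {21}) = ∅, so x is NOT a limit point.
  x = 22: opens ∋ x are {21, 22}, {20, 21, 22}; each meets A ∖ {22}, so x IS a limit point.
Collecting: A' = {20, 22}.


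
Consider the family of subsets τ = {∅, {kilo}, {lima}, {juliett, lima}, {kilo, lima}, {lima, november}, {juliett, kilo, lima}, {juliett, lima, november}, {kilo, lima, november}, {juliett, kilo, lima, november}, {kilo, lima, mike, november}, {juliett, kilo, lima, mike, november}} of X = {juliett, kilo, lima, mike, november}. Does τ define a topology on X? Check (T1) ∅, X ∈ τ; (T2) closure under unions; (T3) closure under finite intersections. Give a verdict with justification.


τ IS a topology on X.

Axiom (T1): ∅ ∈ τ? Yes; X ∈ τ? Yes.
Axiom (T2/T3): check pairwise unions and intersections of members of τ.
All pairwise intersections and unions checked — each lies in τ. Therefore τ satisfies (T1), (T2), (T3): it IS a topology on X.


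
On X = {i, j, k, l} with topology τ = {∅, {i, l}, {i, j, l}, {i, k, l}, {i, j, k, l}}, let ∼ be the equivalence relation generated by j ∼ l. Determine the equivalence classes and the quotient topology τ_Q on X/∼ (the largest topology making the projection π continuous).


X/∼ = {[i], [j=l], [k]}; |τ_Q| = 3.

Equivalence classes: [i], [j=l], [k].
Quotient map π: X → X/∼ sends i ↦ [i], j ↦ [j=l], k ↦ [k], l ↦ [j=l].
For each subset V ⊆ X/∼, compute π^{-1}(V) ⊆ X and check whether π^{-1}(V) ∈ τ. V is open in τ_Q iff π^{-1}(V) ∈ τ.
  V = {}: π^{-1}(V) = ∅ ∈ τ ✓.
  V = {[i]}: π^{-1}(V) = {i} ∉ τ ✗.
  V = {[j=l]}: π^{-1}(V) = {j, l} ∉ τ ✗.
  V = {[i], [j=l]}: π^{-1}(V) = {i, j, l} ∈ τ ✓.
  V = {[k]}: π^{-1}(V) = {k} ∉ τ ✗.
  V = {[i], [k]}: π^{-1}(V) = {i, k} ∉ τ ✗.
  V = {[j=l], [k]}: π^{-1}(V) = {j, k, l} ∉ τ ✗.
  V = {[i], [j=l], [k]}: π^{-1}(V) = {i, j, k, l} ∈ τ ✓.
Open sets in the quotient: τ_Q = {{}, {[i], [j=l]}, {[i], [j=l], [k]}} (3 elements).


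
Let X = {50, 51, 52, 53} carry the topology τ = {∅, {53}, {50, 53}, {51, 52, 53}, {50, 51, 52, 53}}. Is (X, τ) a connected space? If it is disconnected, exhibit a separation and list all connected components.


(X, τ) is connected.

Find clopen sets (U ∈ τ with X ∖ U ∈ τ):
  U = ∅, X ∖ U = {50, 51, 52, 53} — both open, so U is clopen.
  U = {50, 51, 52, 53}, X ∖ U = ∅ — both open, so U is clopen.
Only trivial clopens (∅ and X) exist, so (X, τ) is connected.
Compute connected components by grouping points that agree on all clopens:
  component: {50, 51, 52, 53}


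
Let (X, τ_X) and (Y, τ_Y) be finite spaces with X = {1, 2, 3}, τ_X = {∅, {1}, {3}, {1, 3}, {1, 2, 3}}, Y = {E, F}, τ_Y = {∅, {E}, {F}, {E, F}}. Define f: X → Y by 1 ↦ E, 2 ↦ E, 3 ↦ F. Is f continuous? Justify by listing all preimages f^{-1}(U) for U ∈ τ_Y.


f is NOT continuous.

Compute f^{-1}(U) for each U ∈ τ_Y:
  U = ∅: f^{-1}(U) = ∅ ∈ τ_X ✓.
  U = {E}: f^{-1}(U) = {1, 2} ∉ τ_X ✗.
  U = {F}: f^{-1}(U) = {3} ∈ τ_X ✓.
  U = {E, F}: f^{-1}(U) = {1, 2, 3} ∈ τ_X ✓.
Found U = {E} with f^{-1}(U) = {1, 2} not in τ_X. Therefore f is NOT continuous.


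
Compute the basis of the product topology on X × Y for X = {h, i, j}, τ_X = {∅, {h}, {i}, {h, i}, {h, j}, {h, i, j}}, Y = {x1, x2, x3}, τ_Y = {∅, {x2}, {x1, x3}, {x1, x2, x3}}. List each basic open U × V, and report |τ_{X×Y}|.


Basis B = {∅ × ∅, {h} × {x2}, {i} × {x2}, {h} × {x1, x3}, {h, i} × {x2}, {h, j} × {x2}, {i} × {x1, x3}, {h} × {x1, x2, x3}, {h, i, j} × {x2}, {i} × {x1, x2, x3}, {h, i} × {x1, x3}, {h, j} × {x1, x3}, {h, i} × {x1, x2, x3}, {h, j} × {x1, x2, x3}, {h, i, j} × {x1, x3}, {h, i, j} × {x1, x2, x3}}; |τ_{X×Y}| = 36.

Enumerate products U × V with U ∈ τ_X, V ∈ τ_Y (deduplicated):
  ∅ × ∅ = {} (∅)
  {h} × {x2} = {(h,x2)}
  {i} × {x2} = {(i,x2)}
  {h} × {x1, x3} = {(h,x1), (h,x3)}
  {h, i} × {x2} = {(h,x2), (i,x2)}
  {h, j} × {x2} = {(h,x2), (j,x2)}
  {i} × {x1, x3} = {(i,x1), (i,x3)}
  {h} × {x1, x2, x3} = {(h,x1), (h,x2), (h,x3)}
  {h, i, j} × {x2} = {(h,x2), (i,x2), (j,x2)}
  {i} × {x1, x2, x3} = {(i,x1), (i,x2), (i,x3)}
  {h, i} × {x1, x3} = {(h,x1), (h,x3), (i,x1), (i,x3)}
  {h, j} × {x1, x3} = {(h,x1), (h,x3), (j,x1), (j,x3)}
  {h, i} × {x1, x2, x3} = {(h,x1), (h,x2), (h,x3), (i,x1), (i,x2), (i,x3)}
  {h, j} × {x1, x2, x3} = {(h,x1), (h,x2), (h,x3), (j,x1), (j,x2), (j,x3)}
  {h, i, j} × {x1, x3} = {(h,x1), (h,x3), (i,x1), (i,x3), (j,x1), (j,x3)}
  {h, i, j} × {x1, x2, x3} = {(h,x1), (h,x2), (h,x3), (i,x1), (i,x2), (i,x3), (j,x1), (j,x2), (j,x3)}
These 16 distinct sets form the basis B.
Close under arbitrary unions to get τ_{X×Y}; counting gives |τ_{X×Y}| = 36.


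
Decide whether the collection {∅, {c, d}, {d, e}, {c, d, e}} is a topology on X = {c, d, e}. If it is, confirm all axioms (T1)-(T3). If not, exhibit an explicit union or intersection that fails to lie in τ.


τ is NOT a topology on X.

Axiom (T1): ∅ ∈ τ? Yes; X ∈ τ? Yes.
Axiom (T2/T3): check pairwise unions and intersections of members of τ.
Counterexample for (T3): {c, d} ∩ {d, e} = {d} ∉ τ. Therefore τ is NOT a topology.


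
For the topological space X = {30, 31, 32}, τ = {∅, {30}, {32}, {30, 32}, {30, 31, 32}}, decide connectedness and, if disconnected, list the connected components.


(X, τ) is connected.

Find clopen sets (U ∈ τ with X ∖ U ∈ τ):
  U = ∅, X ∖ U = {30, 31, 32} — both open, so U is clopen.
  U = {30, 31, 32}, X ∖ U = ∅ — both open, so U is clopen.
Only trivial clopens (∅ and X) exist, so (X, τ) is connected.
Compute connected components by grouping points that agree on all clopens:
  component: {30, 31, 32}
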